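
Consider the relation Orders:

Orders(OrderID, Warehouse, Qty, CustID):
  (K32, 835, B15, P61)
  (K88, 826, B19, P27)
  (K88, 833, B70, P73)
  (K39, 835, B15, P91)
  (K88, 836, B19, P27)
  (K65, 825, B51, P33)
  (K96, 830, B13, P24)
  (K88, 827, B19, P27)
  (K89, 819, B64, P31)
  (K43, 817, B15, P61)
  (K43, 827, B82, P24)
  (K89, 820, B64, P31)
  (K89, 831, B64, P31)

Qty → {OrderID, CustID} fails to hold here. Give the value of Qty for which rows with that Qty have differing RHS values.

B15

Qty=B15: 3 rows → {OrderID,CustID} takes values {(K32, P61), (K39, P91), (K43, P61)} — violation
Qty=B19: 3 rows → {OrderID,CustID} = (K88, P27), (K88, P27), (K88, P27) ✓
Qty=B70: 1 row → {OrderID,CustID} = (K88, P73) ✓
Qty=B51: 1 row → {OrderID,CustID} = (K65, P33) ✓
Qty=B13: 1 row → {OrderID,CustID} = (K96, P24) ✓
Qty=B64: 3 rows → {OrderID,CustID} = (K89, P31), (K89, P31), (K89, P31) ✓
Qty=B82: 1 row → {OrderID,CustID} = (K43, P24) ✓
The only Qty value with inconsistent RHS is Qty=B15.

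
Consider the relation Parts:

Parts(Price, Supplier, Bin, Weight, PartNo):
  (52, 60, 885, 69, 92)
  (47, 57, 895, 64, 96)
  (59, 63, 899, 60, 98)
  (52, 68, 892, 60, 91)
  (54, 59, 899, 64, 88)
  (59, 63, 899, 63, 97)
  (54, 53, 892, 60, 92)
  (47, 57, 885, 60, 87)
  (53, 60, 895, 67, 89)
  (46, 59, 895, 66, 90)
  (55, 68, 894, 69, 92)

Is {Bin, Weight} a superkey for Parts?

No

Two distinct rows share (Bin=892, Weight=60), so {Bin, Weight} does not determine every attribute — not a superkey.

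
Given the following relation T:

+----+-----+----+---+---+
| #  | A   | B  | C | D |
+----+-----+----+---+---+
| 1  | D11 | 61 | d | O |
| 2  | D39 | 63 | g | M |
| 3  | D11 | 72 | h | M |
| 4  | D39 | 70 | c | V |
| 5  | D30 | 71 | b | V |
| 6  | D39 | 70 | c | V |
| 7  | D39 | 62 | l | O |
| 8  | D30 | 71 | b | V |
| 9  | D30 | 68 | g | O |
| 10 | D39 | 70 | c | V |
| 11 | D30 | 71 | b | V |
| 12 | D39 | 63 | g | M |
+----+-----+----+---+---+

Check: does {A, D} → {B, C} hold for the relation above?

Yes

(A=D11, D=O): row 1 → {B,C} = (61, d) ✓
(A=D39, D=M): rows 2, 12 → {B,C} = (63, g), (63, g) ✓
(A=D11, D=M): row 3 → {B,C} = (72, h) ✓
(A=D39, D=V): rows 4, 6, 10 → {B,C} = (70, c), (70, c), (70, c) ✓
(A=D30, D=V): rows 5, 8, 11 → {B,C} = (71, b), (71, b), (71, b) ✓
(A=D39, D=O): row 7 → {B,C} = (62, l) ✓
(A=D30, D=O): row 9 → {B,C} = (68, g) ✓
Every {A, D} value is associated with a single {B, C} value, so {A, D} → {B, C} holds.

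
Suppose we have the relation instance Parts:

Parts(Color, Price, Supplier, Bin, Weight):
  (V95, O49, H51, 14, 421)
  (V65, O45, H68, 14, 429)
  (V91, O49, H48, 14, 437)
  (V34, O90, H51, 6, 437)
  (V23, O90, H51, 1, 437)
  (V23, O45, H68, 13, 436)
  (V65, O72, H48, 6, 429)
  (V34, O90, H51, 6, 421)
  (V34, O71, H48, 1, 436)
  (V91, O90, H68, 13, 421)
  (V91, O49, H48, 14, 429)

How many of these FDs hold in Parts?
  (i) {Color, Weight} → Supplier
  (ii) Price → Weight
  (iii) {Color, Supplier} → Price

(i) {Color, Weight} → Supplier: (Color=V65, Weight=429): 2 rows → Supplier takes values {H68, H48} — violation — fails.
(ii) Price → Weight: Price=O49: 3 rows → Weight takes values {421, 437, 429} — violation; Price=O45: 2 rows → Weight takes values {429, 436} — violation; Price=O90: 4 rows → Weight takes values {437, 421} — violation — fails.
(iii) {Color, Supplier} → Price: every LHS value maps to a single RHS value — holds.
1 of the 3 dependencies holds.

1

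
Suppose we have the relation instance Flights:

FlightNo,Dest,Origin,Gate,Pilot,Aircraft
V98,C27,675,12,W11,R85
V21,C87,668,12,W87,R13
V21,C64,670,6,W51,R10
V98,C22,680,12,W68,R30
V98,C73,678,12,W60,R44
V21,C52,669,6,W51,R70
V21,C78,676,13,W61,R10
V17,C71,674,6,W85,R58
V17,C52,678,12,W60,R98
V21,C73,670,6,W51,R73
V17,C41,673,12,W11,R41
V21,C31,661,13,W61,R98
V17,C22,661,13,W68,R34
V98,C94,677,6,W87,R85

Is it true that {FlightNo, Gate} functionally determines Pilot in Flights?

No

(FlightNo=V98, Gate=12): 3 rows → Pilot takes values {W11, W68, W60} — violation
(FlightNo=V21, Gate=12): 1 row → Pilot = W87 ✓
(FlightNo=V21, Gate=6): 3 rows → Pilot = W51, W51, W51 ✓
(FlightNo=V21, Gate=13): 2 rows → Pilot = W61, W61 ✓
(FlightNo=V17, Gate=6): 1 row → Pilot = W85 ✓
(FlightNo=V17, Gate=12): 2 rows → Pilot takes values {W60, W11} — violation
(FlightNo=V17, Gate=13): 1 row → Pilot = W68 ✓
(FlightNo=V98, Gate=6): 1 row → Pilot = W87 ✓
Two rows agree on {FlightNo, Gate} but differ on Pilot, so {FlightNo, Gate} -> Pilot does not hold.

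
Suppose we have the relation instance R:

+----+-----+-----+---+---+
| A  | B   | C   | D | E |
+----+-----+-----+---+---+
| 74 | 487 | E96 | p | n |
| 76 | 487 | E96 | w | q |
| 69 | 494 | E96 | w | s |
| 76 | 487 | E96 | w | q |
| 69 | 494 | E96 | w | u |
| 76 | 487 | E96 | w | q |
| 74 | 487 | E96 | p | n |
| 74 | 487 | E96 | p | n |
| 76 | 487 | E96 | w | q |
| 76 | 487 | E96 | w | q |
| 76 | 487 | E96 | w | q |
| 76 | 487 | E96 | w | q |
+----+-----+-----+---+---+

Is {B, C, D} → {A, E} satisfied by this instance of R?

No

(B=487, C=E96, D=p): 3 rows → {A,E} = (74, n), (74, n), (74, n) ✓
(B=487, C=E96, D=w): 7 rows → {A,E} = (76, q), (76, q), (76, q), (76, q), (76, q), (76, q), (76, q) ✓
(B=494, C=E96, D=w): 2 rows → {A,E} takes values {(69, s), (69, u)} — violation
Two rows agree on {B, C, D} but differ on {A, E}, so {B, C, D} → {A, E} does not hold.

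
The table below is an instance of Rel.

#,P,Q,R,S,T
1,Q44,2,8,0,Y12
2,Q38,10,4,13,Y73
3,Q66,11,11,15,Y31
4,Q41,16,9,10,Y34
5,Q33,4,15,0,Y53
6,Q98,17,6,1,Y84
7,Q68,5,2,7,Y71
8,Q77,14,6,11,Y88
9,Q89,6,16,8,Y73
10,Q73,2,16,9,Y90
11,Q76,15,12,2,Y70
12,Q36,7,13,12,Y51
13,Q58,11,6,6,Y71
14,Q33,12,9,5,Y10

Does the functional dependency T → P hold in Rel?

T=Y12: row 1 → P = Q44 ✓
T=Y73: rows 2, 9 → P takes values {Q38, Q89} — violation
T=Y31: row 3 → P = Q66 ✓
T=Y34: row 4 → P = Q41 ✓
T=Y53: row 5 → P = Q33 ✓
T=Y84: row 6 → P = Q98 ✓
T=Y71: rows 7, 13 → P takes values {Q68, Q58} — violation
T=Y88: row 8 → P = Q77 ✓
T=Y90: row 10 → P = Q73 ✓
T=Y70: row 11 → P = Q76 ✓
T=Y51: row 12 → P = Q36 ✓
T=Y10: row 14 → P = Q33 ✓
Two rows agree on T but differ on P, so T → P does not hold.

No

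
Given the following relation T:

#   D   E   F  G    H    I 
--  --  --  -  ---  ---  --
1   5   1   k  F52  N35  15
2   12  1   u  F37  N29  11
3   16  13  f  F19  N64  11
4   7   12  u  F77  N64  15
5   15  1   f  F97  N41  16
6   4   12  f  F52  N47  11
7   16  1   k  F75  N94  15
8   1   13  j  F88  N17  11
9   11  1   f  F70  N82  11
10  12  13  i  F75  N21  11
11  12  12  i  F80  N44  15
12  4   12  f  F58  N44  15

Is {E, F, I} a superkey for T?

No

Rows 1 and 7 have the same {E, F, I} value (E=1, F=k, I=15) but are distinct tuples, so {E, F, I} does not determine every attribute — not a superkey.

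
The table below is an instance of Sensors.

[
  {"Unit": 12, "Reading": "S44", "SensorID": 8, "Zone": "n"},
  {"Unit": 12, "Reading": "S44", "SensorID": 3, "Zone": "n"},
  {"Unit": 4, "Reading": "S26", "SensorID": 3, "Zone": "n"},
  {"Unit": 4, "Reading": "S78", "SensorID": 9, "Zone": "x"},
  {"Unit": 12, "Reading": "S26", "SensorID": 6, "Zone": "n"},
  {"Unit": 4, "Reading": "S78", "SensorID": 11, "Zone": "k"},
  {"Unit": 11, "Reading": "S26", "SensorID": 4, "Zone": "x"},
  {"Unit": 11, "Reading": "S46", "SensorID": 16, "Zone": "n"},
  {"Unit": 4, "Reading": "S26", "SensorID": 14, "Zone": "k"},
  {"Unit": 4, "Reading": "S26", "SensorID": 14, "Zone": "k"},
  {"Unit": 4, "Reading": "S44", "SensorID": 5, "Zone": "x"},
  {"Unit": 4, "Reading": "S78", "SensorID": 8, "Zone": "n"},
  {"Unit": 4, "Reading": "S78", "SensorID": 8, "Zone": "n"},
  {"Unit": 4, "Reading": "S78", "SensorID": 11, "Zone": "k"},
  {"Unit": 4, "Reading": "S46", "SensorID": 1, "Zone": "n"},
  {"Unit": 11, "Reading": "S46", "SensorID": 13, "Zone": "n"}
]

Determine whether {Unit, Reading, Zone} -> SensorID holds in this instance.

(Unit=12, Reading=S44, Zone=n): 2 rows → SensorID takes values {8, 3} — violation
(Unit=4, Reading=S26, Zone=n): 1 row → SensorID = 3 ✓
(Unit=4, Reading=S78, Zone=x): 1 row → SensorID = 9 ✓
(Unit=12, Reading=S26, Zone=n): 1 row → SensorID = 6 ✓
(Unit=4, Reading=S78, Zone=k): 2 rows → SensorID = 11, 11 ✓
(Unit=11, Reading=S26, Zone=x): 1 row → SensorID = 4 ✓
(Unit=11, Reading=S46, Zone=n): 2 rows → SensorID takes values {16, 13} — violation
(Unit=4, Reading=S26, Zone=k): 2 rows → SensorID = 14, 14 ✓
(Unit=4, Reading=S44, Zone=x): 1 row → SensorID = 5 ✓
(Unit=4, Reading=S78, Zone=n): 2 rows → SensorID = 8, 8 ✓
(Unit=4, Reading=S46, Zone=n): 1 row → SensorID = 1 ✓
Two rows agree on {Unit, Reading, Zone} but differ on SensorID, so {Unit, Reading, Zone} -> SensorID does not hold.

No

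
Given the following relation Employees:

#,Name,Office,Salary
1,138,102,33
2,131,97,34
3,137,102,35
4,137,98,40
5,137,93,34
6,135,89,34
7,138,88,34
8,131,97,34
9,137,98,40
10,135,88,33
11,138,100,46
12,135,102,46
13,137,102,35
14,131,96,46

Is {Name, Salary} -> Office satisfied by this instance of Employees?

Yes

(Name=138, Salary=33): row 1 → Office = 102 ✓
(Name=131, Salary=34): rows 2, 8 → Office = 97, 97 ✓
(Name=137, Salary=35): rows 3, 13 → Office = 102, 102 ✓
(Name=137, Salary=40): rows 4, 9 → Office = 98, 98 ✓
(Name=137, Salary=34): row 5 → Office = 93 ✓
(Name=135, Salary=34): row 6 → Office = 89 ✓
(Name=138, Salary=34): row 7 → Office = 88 ✓
(Name=135, Salary=33): row 10 → Office = 88 ✓
(Name=138, Salary=46): row 11 → Office = 100 ✓
(Name=135, Salary=46): row 12 → Office = 102 ✓
(Name=131, Salary=46): row 14 → Office = 96 ✓
Every {Name, Salary} value is associated with a single Office value, so {Name, Salary} -> Office holds.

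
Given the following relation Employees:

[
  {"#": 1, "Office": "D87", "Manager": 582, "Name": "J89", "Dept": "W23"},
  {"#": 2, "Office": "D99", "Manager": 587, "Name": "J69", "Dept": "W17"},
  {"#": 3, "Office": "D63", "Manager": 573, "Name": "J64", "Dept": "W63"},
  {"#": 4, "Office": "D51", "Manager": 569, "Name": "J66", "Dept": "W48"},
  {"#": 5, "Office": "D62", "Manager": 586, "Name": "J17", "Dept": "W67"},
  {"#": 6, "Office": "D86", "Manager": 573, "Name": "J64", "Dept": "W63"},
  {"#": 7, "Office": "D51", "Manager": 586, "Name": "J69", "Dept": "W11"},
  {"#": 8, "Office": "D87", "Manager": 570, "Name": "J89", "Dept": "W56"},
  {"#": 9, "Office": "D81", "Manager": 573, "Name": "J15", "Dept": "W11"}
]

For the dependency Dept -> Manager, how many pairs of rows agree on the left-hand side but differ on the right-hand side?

1

Dept=W63: all 2 rows agree on Manager — 0 pairs.
Dept=W11: violating pairs (7,9) — 1 pair.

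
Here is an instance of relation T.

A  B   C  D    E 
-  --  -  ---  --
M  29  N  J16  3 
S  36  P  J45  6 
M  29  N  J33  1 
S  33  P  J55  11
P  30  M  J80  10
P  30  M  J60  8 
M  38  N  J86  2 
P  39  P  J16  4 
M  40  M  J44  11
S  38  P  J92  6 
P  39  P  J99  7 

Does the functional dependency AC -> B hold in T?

No

(A=M, C=N): 3 rows → B takes values {29, 38} — violation
(A=S, C=P): 3 rows → B takes values {36, 33, 38} — violation
(A=P, C=M): 2 rows → B = 30, 30 ✓
(A=P, C=P): 2 rows → B = 39, 39 ✓
(A=M, C=M): 1 row → B = 40 ✓
Two rows agree on AC but differ on B, so AC -> B does not hold.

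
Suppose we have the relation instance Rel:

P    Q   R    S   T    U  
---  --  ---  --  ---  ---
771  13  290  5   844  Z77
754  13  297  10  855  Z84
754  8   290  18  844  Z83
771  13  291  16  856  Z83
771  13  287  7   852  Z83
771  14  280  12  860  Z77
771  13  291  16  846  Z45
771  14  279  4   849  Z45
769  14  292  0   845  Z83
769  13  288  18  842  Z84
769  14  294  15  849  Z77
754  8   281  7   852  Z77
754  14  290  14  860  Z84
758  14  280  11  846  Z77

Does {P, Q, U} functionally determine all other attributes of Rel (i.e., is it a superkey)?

Two distinct rows share (P=771, Q=13, U=Z83), so {P, Q, U} does not determine every attribute — not a superkey.

No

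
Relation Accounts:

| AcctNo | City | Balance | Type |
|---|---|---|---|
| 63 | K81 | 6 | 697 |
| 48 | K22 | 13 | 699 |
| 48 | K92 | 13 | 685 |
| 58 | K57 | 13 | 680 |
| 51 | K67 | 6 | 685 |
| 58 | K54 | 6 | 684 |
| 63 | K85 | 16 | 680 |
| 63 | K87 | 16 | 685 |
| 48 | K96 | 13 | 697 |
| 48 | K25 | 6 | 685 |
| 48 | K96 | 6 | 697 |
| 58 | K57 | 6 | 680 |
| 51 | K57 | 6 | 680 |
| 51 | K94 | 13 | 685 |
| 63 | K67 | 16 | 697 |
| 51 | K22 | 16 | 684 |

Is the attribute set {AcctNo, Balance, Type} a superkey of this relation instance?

All 16 rows have distinct {AcctNo, Balance, Type} values, so {AcctNo, Balance, Type} → (all attributes) holds and {AcctNo, Balance, Type} is a superkey.

Yes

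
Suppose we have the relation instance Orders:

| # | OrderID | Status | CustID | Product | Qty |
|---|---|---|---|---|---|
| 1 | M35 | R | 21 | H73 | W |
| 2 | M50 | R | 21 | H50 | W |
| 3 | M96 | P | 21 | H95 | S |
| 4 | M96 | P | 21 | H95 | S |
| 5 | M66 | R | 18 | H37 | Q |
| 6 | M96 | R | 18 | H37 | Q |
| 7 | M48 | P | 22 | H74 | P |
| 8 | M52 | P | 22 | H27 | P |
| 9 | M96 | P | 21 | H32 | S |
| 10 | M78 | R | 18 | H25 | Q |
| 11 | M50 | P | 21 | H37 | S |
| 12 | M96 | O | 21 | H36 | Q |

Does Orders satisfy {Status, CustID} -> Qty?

(Status=R, CustID=21): rows 1, 2 → Qty = W, W ✓
(Status=P, CustID=21): rows 3, 4, 9, 11 → Qty = S, S, S, S ✓
(Status=R, CustID=18): rows 5, 6, 10 → Qty = Q, Q, Q ✓
(Status=P, CustID=22): rows 7, 8 → Qty = P, P ✓
(Status=O, CustID=21): row 12 → Qty = Q ✓
Every {Status, CustID} value is associated with a single Qty value, so {Status, CustID} -> Qty holds.

Yes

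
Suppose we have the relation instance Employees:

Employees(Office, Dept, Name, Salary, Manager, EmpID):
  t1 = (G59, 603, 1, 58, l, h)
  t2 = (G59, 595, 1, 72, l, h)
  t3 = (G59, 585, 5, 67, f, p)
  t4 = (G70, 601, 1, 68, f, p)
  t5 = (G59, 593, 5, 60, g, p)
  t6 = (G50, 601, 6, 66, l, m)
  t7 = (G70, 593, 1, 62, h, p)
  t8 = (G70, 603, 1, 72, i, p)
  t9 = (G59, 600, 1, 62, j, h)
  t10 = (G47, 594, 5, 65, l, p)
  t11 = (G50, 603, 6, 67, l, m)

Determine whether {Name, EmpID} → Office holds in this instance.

(Name=1, EmpID=h): rows 1, 2, 9 → Office = G59, G59, G59 ✓
(Name=5, EmpID=p): rows 3, 5, 10 → Office takes values {G59, G47} — violation
(Name=1, EmpID=p): rows 4, 7, 8 → Office = G70, G70, G70 ✓
(Name=6, EmpID=m): rows 6, 11 → Office = G50, G50 ✓
Two rows agree on {Name, EmpID} but differ on Office, so {Name, EmpID} → Office does not hold.

No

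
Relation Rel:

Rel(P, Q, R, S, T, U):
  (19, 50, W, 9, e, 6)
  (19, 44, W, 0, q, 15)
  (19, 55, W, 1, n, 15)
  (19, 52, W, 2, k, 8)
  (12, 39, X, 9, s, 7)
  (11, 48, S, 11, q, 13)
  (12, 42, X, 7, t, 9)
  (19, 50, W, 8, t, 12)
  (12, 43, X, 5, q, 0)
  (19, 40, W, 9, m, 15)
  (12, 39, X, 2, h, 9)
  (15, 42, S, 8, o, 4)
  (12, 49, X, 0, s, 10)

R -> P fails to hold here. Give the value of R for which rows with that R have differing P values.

R=W: 6 rows → P = 19, 19, 19, 19, 19, 19 ✓
R=X: 5 rows → P = 12, 12, 12, 12, 12 ✓
R=S: 2 rows → P takes values {11, 15} — violation
The only R value with inconsistent P is R=S.

S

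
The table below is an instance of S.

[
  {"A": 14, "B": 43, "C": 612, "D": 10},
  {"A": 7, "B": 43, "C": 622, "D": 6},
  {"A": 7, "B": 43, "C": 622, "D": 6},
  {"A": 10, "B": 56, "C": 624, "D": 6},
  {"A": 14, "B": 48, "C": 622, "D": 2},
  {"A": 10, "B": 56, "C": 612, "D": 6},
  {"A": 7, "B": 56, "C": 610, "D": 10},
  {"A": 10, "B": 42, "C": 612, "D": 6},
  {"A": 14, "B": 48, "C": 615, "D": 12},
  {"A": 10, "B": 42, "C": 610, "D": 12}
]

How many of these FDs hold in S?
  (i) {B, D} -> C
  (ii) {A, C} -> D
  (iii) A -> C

1

(i) {B, D} -> C: (B=56, D=6): 2 rows → C takes values {624, 612} — violation — fails.
(ii) {A, C} -> D: every LHS value maps to a single RHS value — holds.
(iii) A -> C: A=14: 3 rows → C takes values {612, 622, 615} — violation; A=7: 3 rows → C takes values {622, 610} — violation; A=10: 4 rows → C takes values {624, 612, 610} — violation — fails.
1 of the 3 dependencies holds.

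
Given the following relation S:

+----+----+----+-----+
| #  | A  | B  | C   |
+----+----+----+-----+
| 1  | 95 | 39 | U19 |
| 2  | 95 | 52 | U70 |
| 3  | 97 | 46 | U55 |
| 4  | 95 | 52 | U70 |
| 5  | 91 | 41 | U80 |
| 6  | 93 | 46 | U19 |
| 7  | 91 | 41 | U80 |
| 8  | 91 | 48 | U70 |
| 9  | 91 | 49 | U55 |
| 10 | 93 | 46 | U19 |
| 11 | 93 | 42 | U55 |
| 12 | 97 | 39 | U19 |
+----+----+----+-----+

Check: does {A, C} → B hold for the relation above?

(A=95, C=U19): row 1 → B = 39 ✓
(A=95, C=U70): rows 2, 4 → B = 52, 52 ✓
(A=97, C=U55): row 3 → B = 46 ✓
(A=91, C=U80): rows 5, 7 → B = 41, 41 ✓
(A=93, C=U19): rows 6, 10 → B = 46, 46 ✓
(A=91, C=U70): row 8 → B = 48 ✓
(A=91, C=U55): row 9 → B = 49 ✓
(A=93, C=U55): row 11 → B = 42 ✓
(A=97, C=U19): row 12 → B = 39 ✓
Every {A, C} value is associated with a single B value, so {A, C} → B holds.

Yes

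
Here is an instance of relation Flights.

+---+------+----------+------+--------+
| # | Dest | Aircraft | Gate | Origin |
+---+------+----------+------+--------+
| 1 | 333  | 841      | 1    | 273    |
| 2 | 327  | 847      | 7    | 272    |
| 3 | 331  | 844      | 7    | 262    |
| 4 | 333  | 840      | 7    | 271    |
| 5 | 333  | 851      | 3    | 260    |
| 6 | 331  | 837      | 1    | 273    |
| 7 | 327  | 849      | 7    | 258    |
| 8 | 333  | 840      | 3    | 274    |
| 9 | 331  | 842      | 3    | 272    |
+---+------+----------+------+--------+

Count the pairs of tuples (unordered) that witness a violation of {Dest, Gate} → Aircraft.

(Dest=327, Gate=7): violating pairs (2,7) — 1 pair.
(Dest=333, Gate=3): violating pairs (5,8) — 1 pair.

2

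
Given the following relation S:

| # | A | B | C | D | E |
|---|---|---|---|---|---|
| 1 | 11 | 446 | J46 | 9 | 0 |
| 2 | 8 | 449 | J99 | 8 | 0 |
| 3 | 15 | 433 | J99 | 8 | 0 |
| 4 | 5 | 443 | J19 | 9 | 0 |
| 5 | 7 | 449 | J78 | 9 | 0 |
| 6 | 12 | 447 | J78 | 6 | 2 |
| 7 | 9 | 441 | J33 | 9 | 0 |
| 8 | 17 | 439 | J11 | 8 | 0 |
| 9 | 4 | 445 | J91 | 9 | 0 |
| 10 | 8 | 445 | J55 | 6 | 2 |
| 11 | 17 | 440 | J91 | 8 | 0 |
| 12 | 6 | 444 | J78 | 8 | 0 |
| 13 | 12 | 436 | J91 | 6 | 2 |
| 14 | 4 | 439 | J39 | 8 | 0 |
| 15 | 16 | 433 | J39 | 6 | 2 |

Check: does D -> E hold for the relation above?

D=9: rows 1, 4, 5, 7, 9 → E = 0, 0, 0, 0, 0 ✓
D=8: rows 2, 3, 8, 11, 12, 14 → E = 0, 0, 0, 0, 0, 0 ✓
D=6: rows 6, 10, 13, 15 → E = 2, 2, 2, 2 ✓
Every D value is associated with a single E value, so D -> E holds.

Yes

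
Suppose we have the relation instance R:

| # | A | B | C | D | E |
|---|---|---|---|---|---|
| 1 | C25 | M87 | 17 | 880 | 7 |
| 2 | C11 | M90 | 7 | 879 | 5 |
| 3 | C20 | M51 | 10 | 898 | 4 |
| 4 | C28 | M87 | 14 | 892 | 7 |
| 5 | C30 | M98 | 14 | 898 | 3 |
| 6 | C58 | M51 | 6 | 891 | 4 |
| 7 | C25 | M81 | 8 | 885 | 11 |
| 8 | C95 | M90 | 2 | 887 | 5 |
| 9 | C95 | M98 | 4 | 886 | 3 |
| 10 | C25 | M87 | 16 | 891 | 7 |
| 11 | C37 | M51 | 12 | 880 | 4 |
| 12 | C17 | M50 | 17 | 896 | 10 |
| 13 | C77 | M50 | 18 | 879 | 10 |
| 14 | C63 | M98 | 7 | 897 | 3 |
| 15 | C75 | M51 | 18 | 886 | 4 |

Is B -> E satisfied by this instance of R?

Yes

B=M87: rows 1, 4, 10 → E = 7, 7, 7 ✓
B=M90: rows 2, 8 → E = 5, 5 ✓
B=M51: rows 3, 6, 11, 15 → E = 4, 4, 4, 4 ✓
B=M98: rows 5, 9, 14 → E = 3, 3, 3 ✓
B=M81: row 7 → E = 11 ✓
B=M50: rows 12, 13 → E = 10, 10 ✓
Every B value is associated with a single E value, so B -> E holds.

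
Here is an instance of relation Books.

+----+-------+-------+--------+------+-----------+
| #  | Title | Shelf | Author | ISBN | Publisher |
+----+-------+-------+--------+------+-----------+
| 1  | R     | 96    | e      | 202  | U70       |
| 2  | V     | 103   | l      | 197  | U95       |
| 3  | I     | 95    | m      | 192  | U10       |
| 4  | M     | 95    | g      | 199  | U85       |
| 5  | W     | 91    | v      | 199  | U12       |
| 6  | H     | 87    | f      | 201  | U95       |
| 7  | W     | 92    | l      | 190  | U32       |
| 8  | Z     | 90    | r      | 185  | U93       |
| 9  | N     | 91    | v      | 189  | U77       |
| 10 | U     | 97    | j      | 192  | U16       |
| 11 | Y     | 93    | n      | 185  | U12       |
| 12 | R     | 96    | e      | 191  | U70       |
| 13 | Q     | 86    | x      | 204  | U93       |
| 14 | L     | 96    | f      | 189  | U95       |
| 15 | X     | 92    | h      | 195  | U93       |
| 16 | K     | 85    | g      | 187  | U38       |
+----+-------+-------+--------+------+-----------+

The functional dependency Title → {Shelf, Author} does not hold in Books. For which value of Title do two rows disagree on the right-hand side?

Title=R: rows 1, 12 → {Shelf,Author} = (96, e), (96, e) ✓
Title=V: row 2 → {Shelf,Author} = (103, l) ✓
Title=I: row 3 → {Shelf,Author} = (95, m) ✓
Title=M: row 4 → {Shelf,Author} = (95, g) ✓
Title=W: rows 5, 7 → {Shelf,Author} takes values {(91, v), (92, l)} — violation
Title=H: row 6 → {Shelf,Author} = (87, f) ✓
Title=Z: row 8 → {Shelf,Author} = (90, r) ✓
Title=N: row 9 → {Shelf,Author} = (91, v) ✓
Title=U: row 10 → {Shelf,Author} = (97, j) ✓
Title=Y: row 11 → {Shelf,Author} = (93, n) ✓
Title=Q: row 13 → {Shelf,Author} = (86, x) ✓
Title=L: row 14 → {Shelf,Author} = (96, f) ✓
Title=X: row 15 → {Shelf,Author} = (92, h) ✓
Title=K: row 16 → {Shelf,Author} = (85, g) ✓
The only Title value with inconsistent RHS is Title=W.

W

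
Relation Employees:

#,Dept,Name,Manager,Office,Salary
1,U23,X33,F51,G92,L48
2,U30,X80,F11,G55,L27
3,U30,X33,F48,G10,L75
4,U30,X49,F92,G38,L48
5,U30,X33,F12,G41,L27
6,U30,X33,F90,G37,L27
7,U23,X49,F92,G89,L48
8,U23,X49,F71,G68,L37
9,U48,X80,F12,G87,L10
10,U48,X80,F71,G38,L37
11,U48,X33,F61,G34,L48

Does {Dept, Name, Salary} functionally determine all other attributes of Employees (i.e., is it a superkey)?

Rows 5 and 6 have the same {Dept, Name, Salary} value (Dept=U30, Name=X33, Salary=L27) but are distinct tuples, so {Dept, Name, Salary} does not determine every attribute — not a superkey.

No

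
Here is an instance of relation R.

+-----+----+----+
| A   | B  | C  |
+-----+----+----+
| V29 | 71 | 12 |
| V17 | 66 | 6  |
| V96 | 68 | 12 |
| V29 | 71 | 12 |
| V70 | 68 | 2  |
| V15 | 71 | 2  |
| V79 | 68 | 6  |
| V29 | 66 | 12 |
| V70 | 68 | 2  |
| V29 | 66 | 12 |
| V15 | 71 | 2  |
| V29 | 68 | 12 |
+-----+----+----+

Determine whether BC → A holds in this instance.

No

(B=71, C=12): 2 rows → A = V29, V29 ✓
(B=66, C=6): 1 row → A = V17 ✓
(B=68, C=12): 2 rows → A takes values {V96, V29} — violation
(B=68, C=2): 2 rows → A = V70, V70 ✓
(B=71, C=2): 2 rows → A = V15, V15 ✓
(B=68, C=6): 1 row → A = V79 ✓
(B=66, C=12): 2 rows → A = V29, V29 ✓
Two rows agree on BC but differ on A, so BC → A does not hold.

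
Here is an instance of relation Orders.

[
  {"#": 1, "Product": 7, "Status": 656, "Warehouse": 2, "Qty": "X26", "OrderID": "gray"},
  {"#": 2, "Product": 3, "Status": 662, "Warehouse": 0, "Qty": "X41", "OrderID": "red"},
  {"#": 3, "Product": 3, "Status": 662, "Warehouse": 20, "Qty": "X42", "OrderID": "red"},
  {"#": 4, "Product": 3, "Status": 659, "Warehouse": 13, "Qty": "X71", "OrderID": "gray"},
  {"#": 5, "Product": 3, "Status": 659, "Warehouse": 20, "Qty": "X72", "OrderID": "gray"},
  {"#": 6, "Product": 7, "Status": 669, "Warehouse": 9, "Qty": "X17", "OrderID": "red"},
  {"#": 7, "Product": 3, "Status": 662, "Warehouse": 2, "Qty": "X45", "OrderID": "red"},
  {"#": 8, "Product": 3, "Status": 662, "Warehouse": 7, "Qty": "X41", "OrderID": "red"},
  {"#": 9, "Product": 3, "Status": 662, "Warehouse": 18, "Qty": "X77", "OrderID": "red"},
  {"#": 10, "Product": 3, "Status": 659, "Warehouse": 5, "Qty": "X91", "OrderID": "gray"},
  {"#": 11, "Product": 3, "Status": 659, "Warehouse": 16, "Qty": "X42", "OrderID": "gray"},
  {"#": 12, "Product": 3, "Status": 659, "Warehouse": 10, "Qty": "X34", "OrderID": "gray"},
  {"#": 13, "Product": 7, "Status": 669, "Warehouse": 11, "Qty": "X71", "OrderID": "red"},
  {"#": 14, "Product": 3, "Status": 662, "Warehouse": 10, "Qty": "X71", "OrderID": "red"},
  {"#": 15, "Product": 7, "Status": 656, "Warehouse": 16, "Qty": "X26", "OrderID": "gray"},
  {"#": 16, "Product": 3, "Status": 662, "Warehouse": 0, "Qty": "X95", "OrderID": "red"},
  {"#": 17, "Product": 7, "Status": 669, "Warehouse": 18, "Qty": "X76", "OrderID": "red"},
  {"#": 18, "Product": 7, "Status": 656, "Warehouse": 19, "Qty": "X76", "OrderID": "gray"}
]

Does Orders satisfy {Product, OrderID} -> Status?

(Product=7, OrderID=gray): rows 1, 15, 18 → Status = 656, 656, 656 ✓
(Product=3, OrderID=red): rows 2, 3, 7, 8, 9, 14, 16 → Status = 662, 662, 662, 662, 662, 662, 662 ✓
(Product=3, OrderID=gray): rows 4, 5, 10, 11, 12 → Status = 659, 659, 659, 659, 659 ✓
(Product=7, OrderID=red): rows 6, 13, 17 → Status = 669, 669, 669 ✓
Every {Product, OrderID} value is associated with a single Status value, so {Product, OrderID} -> Status holds.

Yes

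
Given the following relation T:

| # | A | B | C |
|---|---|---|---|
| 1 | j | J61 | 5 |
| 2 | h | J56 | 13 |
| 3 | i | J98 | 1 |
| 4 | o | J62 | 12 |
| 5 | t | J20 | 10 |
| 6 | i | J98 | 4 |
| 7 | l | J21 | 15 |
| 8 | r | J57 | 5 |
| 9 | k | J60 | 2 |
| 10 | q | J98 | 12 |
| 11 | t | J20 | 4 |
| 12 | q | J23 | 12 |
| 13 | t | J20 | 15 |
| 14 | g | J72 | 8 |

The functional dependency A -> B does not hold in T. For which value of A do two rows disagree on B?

A=j: row 1 → B = J61 ✓
A=h: row 2 → B = J56 ✓
A=i: rows 3, 6 → B = J98, J98 ✓
A=o: row 4 → B = J62 ✓
A=t: rows 5, 11, 13 → B = J20, J20, J20 ✓
A=l: row 7 → B = J21 ✓
A=r: row 8 → B = J57 ✓
A=k: row 9 → B = J60 ✓
A=q: rows 10, 12 → B takes values {J98, J23} — violation
A=g: row 14 → B = J72 ✓
The only A value with inconsistent B is A=q.

q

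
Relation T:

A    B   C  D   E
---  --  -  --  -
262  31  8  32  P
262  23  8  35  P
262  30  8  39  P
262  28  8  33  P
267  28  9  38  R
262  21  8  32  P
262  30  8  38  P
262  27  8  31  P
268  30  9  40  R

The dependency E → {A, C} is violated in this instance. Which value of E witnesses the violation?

R

E=P: 7 rows → {A,C} = (262, 8), (262, 8), (262, 8), (262, 8), (262, 8), (262, 8), (262, 8) ✓
E=R: 2 rows → {A,C} takes values {(267, 9), (268, 9)} — violation
The only E value with inconsistent RHS is E=R.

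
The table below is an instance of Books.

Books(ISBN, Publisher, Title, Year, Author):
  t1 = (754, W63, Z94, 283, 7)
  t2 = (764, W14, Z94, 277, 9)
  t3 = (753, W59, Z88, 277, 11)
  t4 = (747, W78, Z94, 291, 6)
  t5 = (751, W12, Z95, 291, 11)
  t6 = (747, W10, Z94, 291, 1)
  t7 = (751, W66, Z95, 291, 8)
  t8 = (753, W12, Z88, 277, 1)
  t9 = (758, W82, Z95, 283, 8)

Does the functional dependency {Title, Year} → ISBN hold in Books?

Yes

(Title=Z94, Year=283): row 1 → ISBN = 754 ✓
(Title=Z94, Year=277): row 2 → ISBN = 764 ✓
(Title=Z88, Year=277): rows 3, 8 → ISBN = 753, 753 ✓
(Title=Z94, Year=291): rows 4, 6 → ISBN = 747, 747 ✓
(Title=Z95, Year=291): rows 5, 7 → ISBN = 751, 751 ✓
(Title=Z95, Year=283): row 9 → ISBN = 758 ✓
Every {Title, Year} value is associated with a single ISBN value, so {Title, Year} → ISBN holds.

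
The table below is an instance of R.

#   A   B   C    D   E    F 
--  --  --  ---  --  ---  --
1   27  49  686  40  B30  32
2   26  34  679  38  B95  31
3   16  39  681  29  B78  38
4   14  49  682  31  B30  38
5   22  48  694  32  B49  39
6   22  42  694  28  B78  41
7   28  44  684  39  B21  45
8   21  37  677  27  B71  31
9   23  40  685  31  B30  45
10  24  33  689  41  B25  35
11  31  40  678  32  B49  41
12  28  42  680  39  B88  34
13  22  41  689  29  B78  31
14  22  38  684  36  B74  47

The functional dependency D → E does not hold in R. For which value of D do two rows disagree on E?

39

D=40: row 1 → E = B30 ✓
D=38: row 2 → E = B95 ✓
D=29: rows 3, 13 → E = B78, B78 ✓
D=31: rows 4, 9 → E = B30, B30 ✓
D=32: rows 5, 11 → E = B49, B49 ✓
D=28: row 6 → E = B78 ✓
D=39: rows 7, 12 → E takes values {B21, B88} — violation
D=27: row 8 → E = B71 ✓
D=41: row 10 → E = B25 ✓
D=36: row 14 → E = B74 ✓
The only D value with inconsistent E is D=39.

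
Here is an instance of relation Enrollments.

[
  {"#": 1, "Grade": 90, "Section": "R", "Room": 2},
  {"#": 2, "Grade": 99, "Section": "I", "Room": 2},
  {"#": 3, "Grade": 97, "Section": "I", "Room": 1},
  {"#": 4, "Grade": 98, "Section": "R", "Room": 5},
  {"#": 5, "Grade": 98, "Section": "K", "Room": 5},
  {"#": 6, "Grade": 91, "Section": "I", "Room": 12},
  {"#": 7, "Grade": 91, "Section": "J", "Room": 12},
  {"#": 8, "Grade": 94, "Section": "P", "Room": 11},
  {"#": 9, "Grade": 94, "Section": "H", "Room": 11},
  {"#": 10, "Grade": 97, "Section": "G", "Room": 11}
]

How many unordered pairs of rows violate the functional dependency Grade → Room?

Grade=97: violating pairs (3,10) — 1 pair.
Grade=98: all 2 rows agree on Room — 0 pairs.
Grade=91: all 2 rows agree on Room — 0 pairs.
Grade=94: all 2 rows agree on Room — 0 pairs.

1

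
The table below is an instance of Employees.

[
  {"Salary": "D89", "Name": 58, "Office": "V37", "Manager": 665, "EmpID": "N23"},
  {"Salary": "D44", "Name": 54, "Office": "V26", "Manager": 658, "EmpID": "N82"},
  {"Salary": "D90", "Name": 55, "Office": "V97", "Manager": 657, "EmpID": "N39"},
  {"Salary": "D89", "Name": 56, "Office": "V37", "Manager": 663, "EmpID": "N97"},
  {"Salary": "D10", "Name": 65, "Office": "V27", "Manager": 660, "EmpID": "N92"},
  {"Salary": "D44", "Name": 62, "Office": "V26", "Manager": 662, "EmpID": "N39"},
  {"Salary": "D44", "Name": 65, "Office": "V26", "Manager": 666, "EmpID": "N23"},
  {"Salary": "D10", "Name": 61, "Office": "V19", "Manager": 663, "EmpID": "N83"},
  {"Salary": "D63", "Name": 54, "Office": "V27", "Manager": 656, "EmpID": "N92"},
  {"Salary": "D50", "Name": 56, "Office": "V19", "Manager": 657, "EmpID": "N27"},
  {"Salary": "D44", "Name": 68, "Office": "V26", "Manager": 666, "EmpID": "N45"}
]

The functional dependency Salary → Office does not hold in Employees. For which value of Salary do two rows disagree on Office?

D10

Salary=D89: 2 rows → Office = V37, V37 ✓
Salary=D44: 4 rows → Office = V26, V26, V26, V26 ✓
Salary=D90: 1 row → Office = V97 ✓
Salary=D10: 2 rows → Office takes values {V27, V19} — violation
Salary=D63: 1 row → Office = V27 ✓
Salary=D50: 1 row → Office = V19 ✓
The only Salary value with inconsistent Office is Salary=D10.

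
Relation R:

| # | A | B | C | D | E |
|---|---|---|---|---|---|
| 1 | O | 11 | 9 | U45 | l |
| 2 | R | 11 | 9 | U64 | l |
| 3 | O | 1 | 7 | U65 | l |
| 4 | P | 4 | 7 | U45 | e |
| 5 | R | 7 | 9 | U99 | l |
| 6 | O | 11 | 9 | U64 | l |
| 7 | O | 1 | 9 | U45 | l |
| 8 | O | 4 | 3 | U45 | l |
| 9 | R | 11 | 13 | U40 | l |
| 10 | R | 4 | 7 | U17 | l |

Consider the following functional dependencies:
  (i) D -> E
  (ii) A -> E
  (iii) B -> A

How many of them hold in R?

1

(i) D -> E: D=U45: rows 1, 4, 7, 8 → E takes values {l, e} — violation — fails.
(ii) A -> E: every LHS value maps to a single RHS value — holds.
(iii) B -> A: B=11: rows 1, 2, 6, 9 → A takes values {O, R} — violation; B=4: rows 4, 8, 10 → A takes values {P, O, R} — violation — fails.
1 of the 3 dependencies holds.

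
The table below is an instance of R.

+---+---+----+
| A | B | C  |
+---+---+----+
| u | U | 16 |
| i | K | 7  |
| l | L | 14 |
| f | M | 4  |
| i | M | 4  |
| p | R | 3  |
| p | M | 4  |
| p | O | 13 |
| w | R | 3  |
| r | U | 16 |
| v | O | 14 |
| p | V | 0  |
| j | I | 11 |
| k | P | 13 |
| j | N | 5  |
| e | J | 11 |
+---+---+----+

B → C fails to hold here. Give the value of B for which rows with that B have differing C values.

O

B=U: 2 rows → C = 16, 16 ✓
B=K: 1 row → C = 7 ✓
B=L: 1 row → C = 14 ✓
B=M: 3 rows → C = 4, 4, 4 ✓
B=R: 2 rows → C = 3, 3 ✓
B=O: 2 rows → C takes values {13, 14} — violation
B=V: 1 row → C = 0 ✓
B=I: 1 row → C = 11 ✓
B=P: 1 row → C = 13 ✓
B=N: 1 row → C = 5 ✓
B=J: 1 row → C = 11 ✓
The only B value with inconsistent C is B=O.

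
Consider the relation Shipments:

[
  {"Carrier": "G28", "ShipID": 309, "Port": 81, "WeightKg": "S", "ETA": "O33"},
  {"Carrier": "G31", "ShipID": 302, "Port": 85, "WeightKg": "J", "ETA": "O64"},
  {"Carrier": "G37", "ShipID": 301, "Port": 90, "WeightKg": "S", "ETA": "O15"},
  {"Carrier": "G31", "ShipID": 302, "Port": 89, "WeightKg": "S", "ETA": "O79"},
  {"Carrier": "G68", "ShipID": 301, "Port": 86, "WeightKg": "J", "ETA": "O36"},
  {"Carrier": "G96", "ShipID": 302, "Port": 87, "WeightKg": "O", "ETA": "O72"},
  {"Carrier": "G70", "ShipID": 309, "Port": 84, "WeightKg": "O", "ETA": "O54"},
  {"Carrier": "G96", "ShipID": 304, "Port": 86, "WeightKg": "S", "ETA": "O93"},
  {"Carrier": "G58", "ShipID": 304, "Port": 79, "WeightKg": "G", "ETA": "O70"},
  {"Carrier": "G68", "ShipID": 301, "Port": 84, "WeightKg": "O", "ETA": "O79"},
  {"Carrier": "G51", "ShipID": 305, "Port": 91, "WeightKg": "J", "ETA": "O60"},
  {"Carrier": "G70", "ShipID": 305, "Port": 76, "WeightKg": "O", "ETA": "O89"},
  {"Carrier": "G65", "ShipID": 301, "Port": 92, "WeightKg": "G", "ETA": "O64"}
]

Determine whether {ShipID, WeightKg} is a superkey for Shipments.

Yes

All 13 rows have distinct {ShipID, WeightKg} values, so {ShipID, WeightKg} → (all attributes) holds and {ShipID, WeightKg} is a superkey.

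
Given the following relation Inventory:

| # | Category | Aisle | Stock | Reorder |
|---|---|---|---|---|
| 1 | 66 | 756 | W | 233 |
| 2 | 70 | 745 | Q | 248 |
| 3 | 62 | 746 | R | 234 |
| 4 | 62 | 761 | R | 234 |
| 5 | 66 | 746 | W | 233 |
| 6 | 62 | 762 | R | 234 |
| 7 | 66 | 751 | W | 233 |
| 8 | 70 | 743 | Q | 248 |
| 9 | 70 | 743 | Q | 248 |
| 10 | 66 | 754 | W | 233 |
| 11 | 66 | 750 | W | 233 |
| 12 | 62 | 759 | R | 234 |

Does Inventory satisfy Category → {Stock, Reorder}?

Category=66: rows 1, 5, 7, 10, 11 → {Stock,Reorder} = (W, 233), (W, 233), (W, 233), (W, 233), (W, 233) ✓
Category=70: rows 2, 8, 9 → {Stock,Reorder} = (Q, 248), (Q, 248), (Q, 248) ✓
Category=62: rows 3, 4, 6, 12 → {Stock,Reorder} = (R, 234), (R, 234), (R, 234), (R, 234) ✓
Every Category value is associated with a single {Stock, Reorder} value, so Category → {Stock, Reorder} holds.

Yes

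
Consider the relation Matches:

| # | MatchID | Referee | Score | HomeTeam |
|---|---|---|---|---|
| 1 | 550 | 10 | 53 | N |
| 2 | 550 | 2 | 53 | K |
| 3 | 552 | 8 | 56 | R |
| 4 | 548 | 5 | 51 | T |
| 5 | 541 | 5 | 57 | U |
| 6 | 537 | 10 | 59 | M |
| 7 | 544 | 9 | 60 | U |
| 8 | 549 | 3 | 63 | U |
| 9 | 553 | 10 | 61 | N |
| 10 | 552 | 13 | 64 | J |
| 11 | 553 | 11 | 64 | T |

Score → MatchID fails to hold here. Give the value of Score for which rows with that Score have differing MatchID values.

Score=53: rows 1, 2 → MatchID = 550, 550 ✓
Score=56: row 3 → MatchID = 552 ✓
Score=51: row 4 → MatchID = 548 ✓
Score=57: row 5 → MatchID = 541 ✓
Score=59: row 6 → MatchID = 537 ✓
Score=60: row 7 → MatchID = 544 ✓
Score=63: row 8 → MatchID = 549 ✓
Score=61: row 9 → MatchID = 553 ✓
Score=64: rows 10, 11 → MatchID takes values {552, 553} — violation
The only Score value with inconsistent MatchID is Score=64.

64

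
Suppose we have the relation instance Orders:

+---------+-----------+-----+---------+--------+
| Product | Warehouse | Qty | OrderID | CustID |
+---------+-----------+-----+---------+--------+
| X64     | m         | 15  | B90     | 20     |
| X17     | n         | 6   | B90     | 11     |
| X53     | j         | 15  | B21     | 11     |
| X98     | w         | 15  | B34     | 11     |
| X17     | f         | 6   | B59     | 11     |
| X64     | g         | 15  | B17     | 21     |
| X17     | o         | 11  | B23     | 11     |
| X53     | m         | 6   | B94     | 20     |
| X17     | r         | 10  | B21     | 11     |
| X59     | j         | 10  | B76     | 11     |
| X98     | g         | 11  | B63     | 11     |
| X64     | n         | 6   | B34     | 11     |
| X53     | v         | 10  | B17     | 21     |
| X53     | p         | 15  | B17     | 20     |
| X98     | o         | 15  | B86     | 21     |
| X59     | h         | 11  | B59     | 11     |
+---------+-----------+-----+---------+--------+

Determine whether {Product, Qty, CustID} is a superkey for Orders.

No

Two distinct rows share (Product=X17, Qty=6, CustID=11), so {Product, Qty, CustID} does not determine every attribute — not a superkey.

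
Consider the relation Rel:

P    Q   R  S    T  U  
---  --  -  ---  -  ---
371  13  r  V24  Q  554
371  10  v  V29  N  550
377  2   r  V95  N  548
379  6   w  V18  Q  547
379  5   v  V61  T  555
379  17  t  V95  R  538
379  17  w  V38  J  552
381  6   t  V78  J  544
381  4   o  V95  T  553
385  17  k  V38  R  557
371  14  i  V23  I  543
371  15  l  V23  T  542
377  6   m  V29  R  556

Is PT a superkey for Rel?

All 13 rows have distinct PT values, so PT → (all attributes) holds and PT is a superkey.

Yes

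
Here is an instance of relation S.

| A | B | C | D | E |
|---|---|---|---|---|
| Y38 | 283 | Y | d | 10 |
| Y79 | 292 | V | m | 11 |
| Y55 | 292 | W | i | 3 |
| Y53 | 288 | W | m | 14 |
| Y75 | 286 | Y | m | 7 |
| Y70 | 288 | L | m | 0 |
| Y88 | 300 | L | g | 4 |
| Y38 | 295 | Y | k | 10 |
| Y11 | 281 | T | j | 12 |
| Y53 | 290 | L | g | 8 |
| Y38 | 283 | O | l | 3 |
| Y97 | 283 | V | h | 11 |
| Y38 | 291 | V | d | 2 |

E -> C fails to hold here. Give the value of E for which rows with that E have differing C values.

3

E=10: 2 rows → C = Y, Y ✓
E=11: 2 rows → C = V, V ✓
E=3: 2 rows → C takes values {W, O} — violation
E=14: 1 row → C = W ✓
E=7: 1 row → C = Y ✓
E=0: 1 row → C = L ✓
E=4: 1 row → C = L ✓
E=12: 1 row → C = T ✓
E=8: 1 row → C = L ✓
E=2: 1 row → C = V ✓
The only E value with inconsistent C is E=3.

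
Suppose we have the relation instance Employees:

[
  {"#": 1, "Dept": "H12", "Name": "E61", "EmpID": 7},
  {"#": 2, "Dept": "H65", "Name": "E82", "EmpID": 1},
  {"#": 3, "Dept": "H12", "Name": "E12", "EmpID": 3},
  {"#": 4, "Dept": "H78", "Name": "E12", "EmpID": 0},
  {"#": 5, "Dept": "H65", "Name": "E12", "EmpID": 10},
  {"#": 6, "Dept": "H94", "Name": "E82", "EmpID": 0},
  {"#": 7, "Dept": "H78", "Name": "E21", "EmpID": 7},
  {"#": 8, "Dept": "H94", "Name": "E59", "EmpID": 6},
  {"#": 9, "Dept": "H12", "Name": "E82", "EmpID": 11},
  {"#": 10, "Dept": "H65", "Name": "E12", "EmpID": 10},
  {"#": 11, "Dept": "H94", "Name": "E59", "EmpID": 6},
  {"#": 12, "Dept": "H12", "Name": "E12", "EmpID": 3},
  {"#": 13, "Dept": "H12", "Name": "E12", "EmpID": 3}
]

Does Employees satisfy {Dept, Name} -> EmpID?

Yes

(Dept=H12, Name=E61): row 1 → EmpID = 7 ✓
(Dept=H65, Name=E82): row 2 → EmpID = 1 ✓
(Dept=H12, Name=E12): rows 3, 12, 13 → EmpID = 3, 3, 3 ✓
(Dept=H78, Name=E12): row 4 → EmpID = 0 ✓
(Dept=H65, Name=E12): rows 5, 10 → EmpID = 10, 10 ✓
(Dept=H94, Name=E82): row 6 → EmpID = 0 ✓
(Dept=H78, Name=E21): row 7 → EmpID = 7 ✓
(Dept=H94, Name=E59): rows 8, 11 → EmpID = 6, 6 ✓
(Dept=H12, Name=E82): row 9 → EmpID = 11 ✓
Every {Dept, Name} value is associated with a single EmpID value, so {Dept, Name} -> EmpID holds.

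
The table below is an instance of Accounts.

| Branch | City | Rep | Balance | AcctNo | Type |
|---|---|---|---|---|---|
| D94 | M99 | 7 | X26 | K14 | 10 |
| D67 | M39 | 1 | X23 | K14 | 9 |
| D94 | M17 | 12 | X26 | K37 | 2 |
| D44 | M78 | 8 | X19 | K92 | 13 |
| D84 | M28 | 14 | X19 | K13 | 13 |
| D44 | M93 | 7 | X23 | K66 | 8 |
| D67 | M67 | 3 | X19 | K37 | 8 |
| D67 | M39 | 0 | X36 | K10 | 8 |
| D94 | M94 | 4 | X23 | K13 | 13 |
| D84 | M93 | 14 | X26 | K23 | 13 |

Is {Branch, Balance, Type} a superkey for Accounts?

Yes

All 10 rows have distinct {Branch, Balance, Type} values, so {Branch, Balance, Type} → (all attributes) holds and {Branch, Balance, Type} is a superkey.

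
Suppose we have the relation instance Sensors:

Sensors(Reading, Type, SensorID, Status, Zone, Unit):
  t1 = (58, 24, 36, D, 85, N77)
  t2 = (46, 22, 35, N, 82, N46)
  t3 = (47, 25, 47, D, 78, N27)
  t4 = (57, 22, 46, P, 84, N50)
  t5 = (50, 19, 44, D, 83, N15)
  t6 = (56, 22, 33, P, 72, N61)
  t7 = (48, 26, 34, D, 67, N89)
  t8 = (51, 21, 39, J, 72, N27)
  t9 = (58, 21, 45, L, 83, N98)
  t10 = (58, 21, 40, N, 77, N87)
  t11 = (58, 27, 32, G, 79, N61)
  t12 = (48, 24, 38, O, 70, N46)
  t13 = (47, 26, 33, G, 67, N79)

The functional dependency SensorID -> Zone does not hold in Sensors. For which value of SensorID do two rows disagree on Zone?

33

SensorID=36: row 1 → Zone = 85 ✓
SensorID=35: row 2 → Zone = 82 ✓
SensorID=47: row 3 → Zone = 78 ✓
SensorID=46: row 4 → Zone = 84 ✓
SensorID=44: row 5 → Zone = 83 ✓
SensorID=33: rows 6, 13 → Zone takes values {72, 67} — violation
SensorID=34: row 7 → Zone = 67 ✓
SensorID=39: row 8 → Zone = 72 ✓
SensorID=45: row 9 → Zone = 83 ✓
SensorID=40: row 10 → Zone = 77 ✓
SensorID=32: row 11 → Zone = 79 ✓
SensorID=38: row 12 → Zone = 70 ✓
The only SensorID value with inconsistent Zone is SensorID=33.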